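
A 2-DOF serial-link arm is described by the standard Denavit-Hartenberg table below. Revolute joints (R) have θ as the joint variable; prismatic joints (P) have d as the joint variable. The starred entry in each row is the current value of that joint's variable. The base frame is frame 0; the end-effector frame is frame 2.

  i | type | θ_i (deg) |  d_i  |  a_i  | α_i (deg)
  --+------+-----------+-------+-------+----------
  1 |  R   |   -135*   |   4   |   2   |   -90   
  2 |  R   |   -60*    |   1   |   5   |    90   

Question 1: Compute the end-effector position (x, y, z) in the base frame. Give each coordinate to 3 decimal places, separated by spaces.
after link 1: o_1 = (-1.4142, -1.4142, 4.0000)
after link 2: o_2 = (-2.4749, -3.8891, 8.3301)

-2.475 -3.889 8.330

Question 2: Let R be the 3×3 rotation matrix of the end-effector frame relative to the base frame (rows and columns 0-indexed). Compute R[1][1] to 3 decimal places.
-0.707

End-effector y-axis (col 1 of R) = (0.7071,-0.7071,0.0000)
R[1][1] = -0.7071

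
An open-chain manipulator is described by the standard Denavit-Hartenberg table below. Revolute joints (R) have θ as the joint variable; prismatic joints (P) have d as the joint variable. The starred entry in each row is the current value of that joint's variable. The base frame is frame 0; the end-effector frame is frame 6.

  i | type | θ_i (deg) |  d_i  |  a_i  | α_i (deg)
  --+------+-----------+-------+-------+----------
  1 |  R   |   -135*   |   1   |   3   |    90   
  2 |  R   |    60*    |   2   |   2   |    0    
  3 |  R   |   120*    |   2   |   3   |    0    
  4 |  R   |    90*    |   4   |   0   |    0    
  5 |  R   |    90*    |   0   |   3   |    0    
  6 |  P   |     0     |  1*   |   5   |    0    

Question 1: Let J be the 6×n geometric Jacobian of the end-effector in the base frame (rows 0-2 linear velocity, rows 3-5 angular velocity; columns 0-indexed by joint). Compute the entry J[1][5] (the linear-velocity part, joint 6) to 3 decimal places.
prismatic axis z_5 = (-0.7071,0.7071,0.0000)
J_v[:, 5] = z_5; J_ω[:, 5] = (0,0,0)
entry J[1][5] = 0.7071

0.707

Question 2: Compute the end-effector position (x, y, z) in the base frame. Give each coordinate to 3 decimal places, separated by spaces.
-12.728 -0.000 2.732

after link 1: o_1 = (-2.1213, -2.1213, 1.0000)
after link 2: o_2 = (-4.2426, -1.4142, 2.7321)
after link 3: o_3 = (-3.5355, 2.1213, 2.7321)
after link 4: o_4 = (-6.3640, 4.9497, 2.7321)
after link 5: o_5 = (-8.4853, 2.8284, 2.7321)
after link 6: o_6 = (-12.7279, -0.0000, 2.7321)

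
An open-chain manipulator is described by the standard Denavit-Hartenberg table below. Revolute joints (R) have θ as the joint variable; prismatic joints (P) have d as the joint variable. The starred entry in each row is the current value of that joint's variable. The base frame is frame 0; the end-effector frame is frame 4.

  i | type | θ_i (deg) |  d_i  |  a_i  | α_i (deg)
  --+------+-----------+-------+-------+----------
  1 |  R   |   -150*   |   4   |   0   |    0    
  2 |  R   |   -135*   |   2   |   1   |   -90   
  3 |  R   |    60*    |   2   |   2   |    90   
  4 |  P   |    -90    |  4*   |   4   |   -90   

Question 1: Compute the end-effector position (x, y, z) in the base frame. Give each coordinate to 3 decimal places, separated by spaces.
after link 1: o_1 = (0.0000, 0.0000, 4.0000)
after link 2: o_2 = (0.2588, 0.9659, 6.0000)
after link 3: o_3 = (-1.4142, 2.4495, 4.2679)
after link 4: o_4 = (3.3461, 4.7603, 6.2679)

3.346 4.760 6.268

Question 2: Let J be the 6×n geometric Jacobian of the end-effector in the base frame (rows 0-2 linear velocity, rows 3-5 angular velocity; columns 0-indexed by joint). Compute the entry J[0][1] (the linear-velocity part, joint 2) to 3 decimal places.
axis z_1 = (0.0000,0.0000,1.0000); lever o_n−o_1 = (3.3461,4.7603,2.2679)
cross product → J_v[:, 1] = (-4.7603,3.3461,0.0000)
J_ω[:, 1] = z_1
entry J[0][1] = -4.7603

-4.760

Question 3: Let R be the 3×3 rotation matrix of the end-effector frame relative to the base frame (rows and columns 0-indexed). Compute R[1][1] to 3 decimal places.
-0.837

End-effector y-axis (col 1 of R) = (-0.2241,-0.8365,-0.5000)
R[1][1] = -0.8365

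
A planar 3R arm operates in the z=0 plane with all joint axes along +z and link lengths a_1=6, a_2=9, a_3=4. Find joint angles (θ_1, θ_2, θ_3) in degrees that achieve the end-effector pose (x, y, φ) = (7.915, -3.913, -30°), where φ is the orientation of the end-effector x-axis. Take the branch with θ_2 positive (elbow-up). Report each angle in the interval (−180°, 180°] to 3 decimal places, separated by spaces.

wrist centre = target − a_3·(cos φ, sin φ) = (4.4509, -1.9130)
cos θ_2 = (23.4701−6²−9²)/(2·6·9) = -0.8660; θ_2 = 149.9991° (elbow-up)
β = atan2(-1.9130,4.4509) = -23.2581°; ψ = atan2(4.5001,-1.7942) = 111.7368°
θ_1 = β − ψ = -134.9949°
θ_3 = φ − θ_1 − θ_2 = -45.0043° (wrapped to (-180°,180°])

-134.995 149.999 -45.004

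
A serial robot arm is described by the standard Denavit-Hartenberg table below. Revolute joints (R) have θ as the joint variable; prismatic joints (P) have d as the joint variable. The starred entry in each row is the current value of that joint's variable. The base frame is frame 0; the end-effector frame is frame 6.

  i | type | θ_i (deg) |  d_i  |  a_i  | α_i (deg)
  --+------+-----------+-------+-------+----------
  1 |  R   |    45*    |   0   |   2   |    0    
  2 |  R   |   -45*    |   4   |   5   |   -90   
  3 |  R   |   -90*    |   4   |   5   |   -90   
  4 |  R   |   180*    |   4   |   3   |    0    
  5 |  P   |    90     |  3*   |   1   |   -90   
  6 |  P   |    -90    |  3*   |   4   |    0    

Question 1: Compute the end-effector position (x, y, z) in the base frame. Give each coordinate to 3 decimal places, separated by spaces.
after link 1: o_1 = (1.4142, 1.4142, 0.0000)
after link 2: o_2 = (6.4142, 1.4142, 4.0000)
after link 3: o_3 = (6.4142, 5.4142, 9.0000)
after link 4: o_4 = (10.4142, 5.4142, 6.0000)
after link 5: o_5 = (13.4142, 6.4142, 6.0000)
after link 6: o_6 = (17.4142, 6.4142, 9.0000)

17.414 6.414 9.000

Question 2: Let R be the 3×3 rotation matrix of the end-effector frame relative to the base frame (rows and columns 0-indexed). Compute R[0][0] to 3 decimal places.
1.000

End-effector x-axis (col 0 of R) = (1.0000,0.0000,-0.0000)
R[0][0] = 1.0000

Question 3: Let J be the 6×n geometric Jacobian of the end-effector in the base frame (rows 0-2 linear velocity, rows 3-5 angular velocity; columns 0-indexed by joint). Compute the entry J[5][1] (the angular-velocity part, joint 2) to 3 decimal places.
1.000

axis z_1 = (0.0000,0.0000,1.0000); lever o_n−o_1 = (16.0000,5.0000,9.0000)
cross product → J_v[:, 1] = (-5.0000,16.0000,0.0000)
J_ω[:, 1] = z_1
entry J[5][1] = 1.0000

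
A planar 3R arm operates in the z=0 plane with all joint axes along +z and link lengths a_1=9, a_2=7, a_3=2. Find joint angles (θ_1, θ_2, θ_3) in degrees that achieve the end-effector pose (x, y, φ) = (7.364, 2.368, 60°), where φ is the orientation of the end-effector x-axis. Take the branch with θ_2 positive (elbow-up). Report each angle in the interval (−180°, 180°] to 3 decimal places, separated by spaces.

wrist centre = target − a_3·(cos φ, sin φ) = (6.3640, 0.6359)
cos θ_2 = (40.9049−9²−7²)/(2·9·7) = -0.7071; θ_2 = 134.9998° (elbow-up)
β = atan2(0.6359,6.3640) = 5.7066°; ψ = atan2(4.9498,4.0503) = 50.7074°
θ_1 = β − ψ = -45.0008°
θ_3 = φ − θ_1 − θ_2 = -29.9989° (wrapped to (-180°,180°])

-45.001 135.000 -29.999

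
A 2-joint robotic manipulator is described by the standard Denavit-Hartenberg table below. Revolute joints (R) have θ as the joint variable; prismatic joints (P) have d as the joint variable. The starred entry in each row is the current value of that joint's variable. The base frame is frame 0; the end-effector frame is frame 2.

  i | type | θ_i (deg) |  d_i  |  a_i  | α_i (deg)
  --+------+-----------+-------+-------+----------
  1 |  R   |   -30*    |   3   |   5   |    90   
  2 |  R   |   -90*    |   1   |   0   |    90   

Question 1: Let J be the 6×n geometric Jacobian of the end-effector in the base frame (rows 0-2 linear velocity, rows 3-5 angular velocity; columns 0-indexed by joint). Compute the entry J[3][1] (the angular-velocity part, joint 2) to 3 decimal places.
-0.500

axis z_1 = (-0.5000,-0.8660,0.0000); lever o_n−o_1 = (-0.5000,-0.8660,0.0000)
cross product → J_v[:, 1] = (0.0000,-0.0000,0.0000)
J_ω[:, 1] = z_1
entry J[3][1] = -0.5000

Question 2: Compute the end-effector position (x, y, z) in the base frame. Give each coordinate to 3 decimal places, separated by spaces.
after link 1: o_1 = (4.3301, -2.5000, 3.0000)
after link 2: o_2 = (3.8301, -3.3660, 3.0000)

3.830 -3.366 3.000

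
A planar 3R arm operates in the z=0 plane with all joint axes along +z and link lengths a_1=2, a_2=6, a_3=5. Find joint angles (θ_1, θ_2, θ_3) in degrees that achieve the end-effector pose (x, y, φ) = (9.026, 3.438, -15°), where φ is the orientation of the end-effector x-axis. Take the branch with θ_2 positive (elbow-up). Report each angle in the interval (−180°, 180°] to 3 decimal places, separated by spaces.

wrist centre = target − a_3·(cos φ, sin φ) = (4.1964, 4.7321)
cos θ_2 = (40.0023−2²−6²)/(2·2·6) = 0.0001; θ_2 = 89.9946° (elbow-up)
β = atan2(4.7321,4.1964) = 48.4337°; ψ = atan2(6.0000,2.0006) = 71.5602°
θ_1 = β − ψ = -23.1265°
θ_3 = φ − θ_1 − θ_2 = -81.8681° (wrapped to (-180°,180°])

-23.126 89.995 -81.868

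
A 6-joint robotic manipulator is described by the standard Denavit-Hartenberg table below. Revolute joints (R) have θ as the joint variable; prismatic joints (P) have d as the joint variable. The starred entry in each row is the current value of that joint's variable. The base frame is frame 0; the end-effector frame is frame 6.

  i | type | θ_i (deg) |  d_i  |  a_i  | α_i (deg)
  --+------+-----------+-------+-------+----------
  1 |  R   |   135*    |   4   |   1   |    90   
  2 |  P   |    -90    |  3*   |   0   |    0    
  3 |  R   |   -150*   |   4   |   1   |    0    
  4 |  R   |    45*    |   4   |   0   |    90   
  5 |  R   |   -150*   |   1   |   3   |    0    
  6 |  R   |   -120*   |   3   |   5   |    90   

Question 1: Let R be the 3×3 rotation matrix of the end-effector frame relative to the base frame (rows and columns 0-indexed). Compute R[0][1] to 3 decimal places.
-0.183

End-effector y-axis (col 1 of R) = (-0.1830,0.1830,0.9659)
R[0][1] = -0.1830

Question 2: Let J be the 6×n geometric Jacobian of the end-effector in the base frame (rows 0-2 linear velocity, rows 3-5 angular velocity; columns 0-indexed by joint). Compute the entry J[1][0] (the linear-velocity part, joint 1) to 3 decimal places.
7.393

axis z_0 = ẑ; lever o_n−o_0 = (7.3929,13.1132,8.0573)
cross product → J_v[:, 0] = (-13.1132,7.3929,0.0000)
J_ω[:, 0] = z_0
entry J[1][0] = 7.3929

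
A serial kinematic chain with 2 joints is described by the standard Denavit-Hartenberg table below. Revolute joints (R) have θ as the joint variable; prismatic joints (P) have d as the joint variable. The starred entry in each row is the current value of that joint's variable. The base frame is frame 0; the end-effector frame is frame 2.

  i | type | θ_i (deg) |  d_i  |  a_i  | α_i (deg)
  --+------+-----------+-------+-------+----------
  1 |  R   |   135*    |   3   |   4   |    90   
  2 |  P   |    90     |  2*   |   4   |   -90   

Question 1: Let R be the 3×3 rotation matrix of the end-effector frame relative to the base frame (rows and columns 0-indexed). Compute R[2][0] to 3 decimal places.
End-effector x-axis (col 0 of R) = (-0.0000,0.0000,1.0000)
R[2][0] = 1.0000

1.000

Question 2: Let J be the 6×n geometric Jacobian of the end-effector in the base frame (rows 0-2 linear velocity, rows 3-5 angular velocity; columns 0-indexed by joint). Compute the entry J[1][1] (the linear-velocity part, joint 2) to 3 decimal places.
0.707

prismatic axis z_1 = (0.7071,0.7071,0.0000)
J_v[:, 1] = z_1; J_ω[:, 1] = (0,0,0)
entry J[1][1] = 0.7071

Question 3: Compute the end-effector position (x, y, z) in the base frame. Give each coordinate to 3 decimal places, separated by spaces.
-1.414 4.243 7.000

after link 1: o_1 = (-2.8284, 2.8284, 3.0000)
after link 2: o_2 = (-1.4142, 4.2426, 7.0000)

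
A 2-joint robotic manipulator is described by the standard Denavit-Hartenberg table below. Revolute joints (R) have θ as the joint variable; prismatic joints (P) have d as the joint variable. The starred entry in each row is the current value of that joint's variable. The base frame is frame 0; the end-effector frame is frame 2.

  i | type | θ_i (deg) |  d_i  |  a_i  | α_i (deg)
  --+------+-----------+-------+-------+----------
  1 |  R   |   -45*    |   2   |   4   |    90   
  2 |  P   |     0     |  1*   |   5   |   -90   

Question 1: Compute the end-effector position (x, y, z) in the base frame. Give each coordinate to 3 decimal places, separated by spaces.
after link 1: o_1 = (2.8284, -2.8284, 2.0000)
after link 2: o_2 = (5.6569, -7.0711, 2.0000)

5.657 -7.071 2.000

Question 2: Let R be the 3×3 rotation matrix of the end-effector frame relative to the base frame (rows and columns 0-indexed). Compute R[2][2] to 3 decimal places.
End-effector z-axis (col 2 of R) = (0.0000,0.0000,1.0000)
R[2][2] = 1.0000

1.000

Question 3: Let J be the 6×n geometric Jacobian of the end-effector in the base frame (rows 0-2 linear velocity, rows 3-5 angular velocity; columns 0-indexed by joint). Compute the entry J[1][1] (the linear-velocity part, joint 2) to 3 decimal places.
-0.707

prismatic axis z_1 = (-0.7071,-0.7071,0.0000)
J_v[:, 1] = z_1; J_ω[:, 1] = (0,0,0)
entry J[1][1] = -0.7071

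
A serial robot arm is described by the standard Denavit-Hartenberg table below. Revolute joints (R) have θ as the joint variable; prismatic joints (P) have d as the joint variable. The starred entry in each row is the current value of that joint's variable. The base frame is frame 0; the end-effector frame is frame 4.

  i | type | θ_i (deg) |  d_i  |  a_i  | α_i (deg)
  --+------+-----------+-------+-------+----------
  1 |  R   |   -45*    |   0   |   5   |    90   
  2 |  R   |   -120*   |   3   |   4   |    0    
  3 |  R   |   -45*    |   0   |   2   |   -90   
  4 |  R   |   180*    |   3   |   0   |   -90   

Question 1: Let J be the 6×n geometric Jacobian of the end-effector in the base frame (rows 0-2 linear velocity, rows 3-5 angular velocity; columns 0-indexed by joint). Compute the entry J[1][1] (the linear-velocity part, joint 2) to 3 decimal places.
-4.865

axis z_1 = (-0.7071,-0.7071,0.0000); lever o_n−o_1 = (-4.3525,0.1099,-6.8795)
cross product → J_v[:, 1] = (4.8646,-4.8646,-3.1554)
J_ω[:, 1] = z_1
entry J[1][1] = -4.8646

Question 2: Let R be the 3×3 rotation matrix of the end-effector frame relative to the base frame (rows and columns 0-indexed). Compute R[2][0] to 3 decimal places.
0.259

End-effector x-axis (col 0 of R) = (0.6830,-0.6830,0.2588)
R[2][0] = 0.2588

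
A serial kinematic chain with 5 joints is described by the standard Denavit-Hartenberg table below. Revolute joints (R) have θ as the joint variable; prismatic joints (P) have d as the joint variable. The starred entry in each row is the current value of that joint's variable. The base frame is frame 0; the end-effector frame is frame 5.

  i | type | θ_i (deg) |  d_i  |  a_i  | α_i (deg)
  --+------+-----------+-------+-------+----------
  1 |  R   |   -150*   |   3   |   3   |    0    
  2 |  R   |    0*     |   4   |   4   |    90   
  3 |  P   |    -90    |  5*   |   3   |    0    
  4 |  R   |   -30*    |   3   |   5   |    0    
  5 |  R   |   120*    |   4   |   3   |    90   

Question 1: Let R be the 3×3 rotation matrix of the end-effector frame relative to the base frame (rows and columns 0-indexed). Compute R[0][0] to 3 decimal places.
-0.866

End-effector x-axis (col 0 of R) = (-0.8660,-0.5000,-0.0000)
R[0][0] = -0.8660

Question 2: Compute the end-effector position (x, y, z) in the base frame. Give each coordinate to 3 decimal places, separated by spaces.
-12.495 6.642 -0.330

after link 1: o_1 = (-2.5981, -1.5000, 3.0000)
after link 2: o_2 = (-6.0622, -3.5000, 7.0000)
after link 3: o_3 = (-8.5622, 0.8301, 4.0000)
after link 4: o_4 = (-7.8971, 4.6782, -0.3301)
after link 5: o_5 = (-12.4952, 6.6423, -0.3301)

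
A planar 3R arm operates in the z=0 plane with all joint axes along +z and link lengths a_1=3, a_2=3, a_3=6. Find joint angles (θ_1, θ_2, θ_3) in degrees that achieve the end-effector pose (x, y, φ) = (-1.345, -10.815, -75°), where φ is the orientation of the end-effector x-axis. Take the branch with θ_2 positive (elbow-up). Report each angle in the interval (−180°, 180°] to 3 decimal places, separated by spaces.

wrist centre = target − a_3·(cos φ, sin φ) = (-2.8979, -5.0194)
cos θ_2 = (33.5927−3²−3²)/(2·3·3) = 0.8663; θ_2 = 29.9728° (elbow-up)
β = atan2(-5.0194,-2.8979) = -119.9995°; ψ = atan2(1.4988,5.5988) = 14.9864°
θ_1 = β − ψ = -134.9858°
θ_3 = φ − θ_1 − θ_2 = 30.0131° (wrapped to (-180°,180°])

-134.986 29.973 30.013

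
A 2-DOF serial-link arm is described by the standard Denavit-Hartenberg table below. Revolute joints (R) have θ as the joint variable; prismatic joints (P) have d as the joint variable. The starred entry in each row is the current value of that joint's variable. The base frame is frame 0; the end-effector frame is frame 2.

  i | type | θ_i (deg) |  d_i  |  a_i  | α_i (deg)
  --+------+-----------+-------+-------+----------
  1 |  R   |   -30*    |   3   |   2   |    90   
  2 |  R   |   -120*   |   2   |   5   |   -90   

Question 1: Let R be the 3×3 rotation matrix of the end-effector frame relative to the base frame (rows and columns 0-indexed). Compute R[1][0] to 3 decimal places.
End-effector x-axis (col 0 of R) = (-0.4330,0.2500,-0.8660)
R[1][0] = 0.2500

0.250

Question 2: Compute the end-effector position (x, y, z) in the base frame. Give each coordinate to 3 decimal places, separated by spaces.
after link 1: o_1 = (1.7321, -1.0000, 3.0000)
after link 2: o_2 = (-1.4330, -1.4821, -1.3301)

-1.433 -1.482 -1.330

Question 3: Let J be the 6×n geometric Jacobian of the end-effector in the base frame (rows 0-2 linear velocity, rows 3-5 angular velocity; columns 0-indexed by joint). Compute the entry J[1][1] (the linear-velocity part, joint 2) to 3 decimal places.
-2.165

axis z_1 = (-0.5000,-0.8660,0.0000); lever o_n−o_1 = (-3.1651,-0.4821,-4.3301)
cross product → J_v[:, 1] = (3.7500,-2.1651,-2.5000)
J_ω[:, 1] = z_1
entry J[1][1] = -2.1651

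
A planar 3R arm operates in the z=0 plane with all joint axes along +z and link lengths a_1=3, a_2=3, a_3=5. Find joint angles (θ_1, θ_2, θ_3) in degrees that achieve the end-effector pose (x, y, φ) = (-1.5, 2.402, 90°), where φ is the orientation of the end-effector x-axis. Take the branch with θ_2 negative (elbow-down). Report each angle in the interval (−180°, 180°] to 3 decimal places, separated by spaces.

-60.000 -120.001 -89.999

wrist centre = target − a_3·(cos φ, sin φ) = (-1.5000, -2.5980)
cos θ_2 = (8.9996−3²−3²)/(2·3·3) = -0.5000; θ_2 = -120.0015° (elbow-down)
β = atan2(-2.5980,-1.5000) = -120.0007°; ψ = atan2(-2.5980,1.4999) = -60.0007°
θ_1 = β − ψ = -60.0000°
θ_3 = φ − θ_1 − θ_2 = -89.9985° (wrapped to (-180°,180°])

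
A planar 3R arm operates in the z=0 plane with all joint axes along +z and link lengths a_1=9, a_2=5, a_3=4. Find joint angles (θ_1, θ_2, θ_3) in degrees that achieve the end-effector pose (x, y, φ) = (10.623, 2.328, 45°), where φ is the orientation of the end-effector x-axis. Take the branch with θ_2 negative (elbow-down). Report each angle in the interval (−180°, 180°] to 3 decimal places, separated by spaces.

29.997 -119.996 134.999

wrist centre = target − a_3·(cos φ, sin φ) = (7.7946, -0.5004)
cos θ_2 = (61.0058−9²−5²)/(2·9·5) = -0.4999; θ_2 = -119.9957° (elbow-down)
β = atan2(-0.5004,7.7946) = -3.6735°; ψ = atan2(-4.3303,6.5003) = -33.6703°
θ_1 = β − ψ = 29.9969°
θ_3 = φ − θ_1 − θ_2 = 134.9989° (wrapped to (-180°,180°])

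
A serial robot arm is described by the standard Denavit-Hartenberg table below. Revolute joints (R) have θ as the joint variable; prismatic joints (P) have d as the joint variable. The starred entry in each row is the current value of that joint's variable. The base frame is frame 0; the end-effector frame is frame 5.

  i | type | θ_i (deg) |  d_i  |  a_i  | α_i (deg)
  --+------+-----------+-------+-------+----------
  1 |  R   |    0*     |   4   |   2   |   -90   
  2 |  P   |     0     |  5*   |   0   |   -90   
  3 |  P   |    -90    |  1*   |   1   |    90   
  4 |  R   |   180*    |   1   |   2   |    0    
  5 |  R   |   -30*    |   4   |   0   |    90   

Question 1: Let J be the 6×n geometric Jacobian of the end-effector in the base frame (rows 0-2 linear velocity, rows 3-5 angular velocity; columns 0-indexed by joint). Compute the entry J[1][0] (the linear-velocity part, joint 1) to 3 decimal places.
-3.000

axis z_0 = ẑ; lever o_n−o_0 = (-3.0000,4.0000,3.0000)
cross product → J_v[:, 0] = (-4.0000,-3.0000,0.0000)
J_ω[:, 0] = z_0
entry J[1][0] = -3.0000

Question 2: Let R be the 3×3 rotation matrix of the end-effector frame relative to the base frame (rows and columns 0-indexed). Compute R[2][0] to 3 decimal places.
-0.500

End-effector x-axis (col 0 of R) = (-0.0000,-0.8660,-0.5000)
R[2][0] = -0.5000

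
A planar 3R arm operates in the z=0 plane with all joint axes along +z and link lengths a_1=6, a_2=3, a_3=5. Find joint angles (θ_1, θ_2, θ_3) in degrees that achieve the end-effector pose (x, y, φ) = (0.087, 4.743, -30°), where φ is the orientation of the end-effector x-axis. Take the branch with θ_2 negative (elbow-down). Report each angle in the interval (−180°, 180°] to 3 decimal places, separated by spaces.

134.995 -44.979 -120.016

wrist centre = target − a_3·(cos φ, sin φ) = (-4.2431, 7.2430)
cos θ_2 = (70.4652−6²−3²)/(2·6·3) = 0.7074; θ_2 = -44.9790° (elbow-down)
β = atan2(7.2430,-4.2431) = 120.3628°; ψ = atan2(-2.1205,8.1221) = -14.6323°
θ_1 = β − ψ = 134.9951°
θ_3 = φ − θ_1 − θ_2 = -120.0162° (wrapped to (-180°,180°])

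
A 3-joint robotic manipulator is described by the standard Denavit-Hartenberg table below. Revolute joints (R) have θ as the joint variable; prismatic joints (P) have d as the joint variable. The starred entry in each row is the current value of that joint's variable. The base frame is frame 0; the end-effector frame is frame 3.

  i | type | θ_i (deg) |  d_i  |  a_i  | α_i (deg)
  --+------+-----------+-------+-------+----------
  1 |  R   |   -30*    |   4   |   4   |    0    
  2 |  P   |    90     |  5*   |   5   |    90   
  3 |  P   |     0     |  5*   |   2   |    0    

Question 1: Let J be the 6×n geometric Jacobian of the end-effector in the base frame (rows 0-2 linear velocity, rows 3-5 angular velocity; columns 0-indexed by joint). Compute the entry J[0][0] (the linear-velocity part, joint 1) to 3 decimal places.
-1.562

axis z_0 = ẑ; lever o_n−o_0 = (11.2942,1.5622,9.0000)
cross product → J_v[:, 0] = (-1.5622,11.2942,0.0000)
J_ω[:, 0] = z_0
entry J[0][0] = -1.5622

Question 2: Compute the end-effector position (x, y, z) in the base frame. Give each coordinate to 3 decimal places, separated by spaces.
after link 1: o_1 = (3.4641, -2.0000, 4.0000)
after link 2: o_2 = (5.9641, 2.3301, 9.0000)
after link 3: o_3 = (11.2942, 1.5622, 9.0000)

11.294 1.562 9.000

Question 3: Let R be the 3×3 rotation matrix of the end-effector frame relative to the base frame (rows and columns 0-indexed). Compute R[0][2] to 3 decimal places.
End-effector z-axis (col 2 of R) = (0.8660,-0.5000,0.0000)
R[0][2] = 0.8660

0.866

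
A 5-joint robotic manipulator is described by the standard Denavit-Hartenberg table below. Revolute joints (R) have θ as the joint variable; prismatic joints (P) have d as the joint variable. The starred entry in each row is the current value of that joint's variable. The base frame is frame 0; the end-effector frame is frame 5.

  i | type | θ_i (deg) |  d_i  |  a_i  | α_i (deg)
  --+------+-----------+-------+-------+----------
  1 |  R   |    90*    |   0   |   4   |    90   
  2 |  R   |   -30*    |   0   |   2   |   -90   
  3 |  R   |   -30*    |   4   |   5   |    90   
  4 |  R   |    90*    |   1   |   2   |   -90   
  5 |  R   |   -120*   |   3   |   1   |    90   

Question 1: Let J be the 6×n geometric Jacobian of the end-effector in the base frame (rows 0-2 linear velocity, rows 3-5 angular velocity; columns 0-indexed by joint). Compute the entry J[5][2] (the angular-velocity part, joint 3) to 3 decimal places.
0.866

axis z_2 = (0.0000,0.5000,0.8660); lever o_n−o_2 = (2.6160,3.4420,4.3636)
cross product → J_v[:, 2] = (-0.7990,2.2655,-1.3080)
J_ω[:, 2] = z_2
entry J[5][2] = 0.8660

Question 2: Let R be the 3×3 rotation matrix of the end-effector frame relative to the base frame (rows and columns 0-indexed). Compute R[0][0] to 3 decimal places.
End-effector x-axis (col 0 of R) = (0.7500,-0.6250,-0.2165)
R[0][0] = 0.7500

0.750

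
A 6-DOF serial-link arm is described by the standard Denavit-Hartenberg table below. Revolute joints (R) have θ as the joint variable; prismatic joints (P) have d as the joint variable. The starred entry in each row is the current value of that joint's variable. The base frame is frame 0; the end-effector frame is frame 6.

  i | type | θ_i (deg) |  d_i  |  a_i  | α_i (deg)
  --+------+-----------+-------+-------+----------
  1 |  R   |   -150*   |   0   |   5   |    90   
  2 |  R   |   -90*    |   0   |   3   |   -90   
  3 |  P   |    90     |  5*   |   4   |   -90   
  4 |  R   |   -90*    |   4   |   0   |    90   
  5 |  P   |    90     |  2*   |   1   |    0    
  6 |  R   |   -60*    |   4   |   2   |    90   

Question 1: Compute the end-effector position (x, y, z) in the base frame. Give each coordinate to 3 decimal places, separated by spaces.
after link 1: o_1 = (-4.3301, -2.5000, 0.0000)
after link 2: o_2 = (-4.3301, -2.5000, -3.0000)
after link 3: o_3 = (-6.6603, -8.4641, -3.0000)
after link 4: o_4 = (-6.6603, -8.4641, 1.0000)
after link 5: o_5 = (-7.6603, -6.7321, 2.0000)
after link 6: o_6 = (-11.1603, -4.1340, 3.0000)

-11.160 -4.134 3.000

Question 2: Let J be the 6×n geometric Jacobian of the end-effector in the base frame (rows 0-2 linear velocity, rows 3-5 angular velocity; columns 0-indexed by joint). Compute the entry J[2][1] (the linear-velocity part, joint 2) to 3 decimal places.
6.732

axis z_1 = (-0.5000,0.8660,0.0000); lever o_n−o_1 = (-6.8301,-1.6340,3.0000)
cross product → J_v[:, 1] = (2.5981,1.5000,6.7321)
J_ω[:, 1] = z_1
entry J[2][1] = 6.7321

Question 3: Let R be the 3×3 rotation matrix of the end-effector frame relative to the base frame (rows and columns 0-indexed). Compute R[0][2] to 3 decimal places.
End-effector z-axis (col 2 of R) = (-0.4330,-0.2500,-0.8660)
R[0][2] = -0.4330

-0.433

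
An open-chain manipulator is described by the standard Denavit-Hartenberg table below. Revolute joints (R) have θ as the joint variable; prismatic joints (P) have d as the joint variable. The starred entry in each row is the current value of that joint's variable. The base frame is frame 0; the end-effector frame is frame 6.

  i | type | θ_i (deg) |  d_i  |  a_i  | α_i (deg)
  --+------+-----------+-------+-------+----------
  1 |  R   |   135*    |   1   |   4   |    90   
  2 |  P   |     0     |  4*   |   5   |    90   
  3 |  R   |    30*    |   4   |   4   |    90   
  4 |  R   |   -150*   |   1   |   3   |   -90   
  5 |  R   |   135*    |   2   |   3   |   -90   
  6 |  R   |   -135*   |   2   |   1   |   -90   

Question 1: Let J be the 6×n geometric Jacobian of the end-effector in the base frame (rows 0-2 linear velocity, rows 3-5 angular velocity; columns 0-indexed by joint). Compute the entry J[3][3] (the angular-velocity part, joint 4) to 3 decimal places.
-0.966

axis z_3 = (-0.9659,-0.2588,-0.0000); lever o_n−o_3 = (-1.1242,1.1319,2.3267)
cross product → J_v[:, 3] = (-0.6022,2.2474,-1.3843)
J_ω[:, 3] = z_3
entry J[3][3] = -0.9659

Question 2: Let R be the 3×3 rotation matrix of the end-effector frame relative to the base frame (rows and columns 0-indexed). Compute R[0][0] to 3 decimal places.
End-effector x-axis (col 0 of R) = (-0.4624,-0.2062,0.8624)
R[0][0] = -0.4624

-0.462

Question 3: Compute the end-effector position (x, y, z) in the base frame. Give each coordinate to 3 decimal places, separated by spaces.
-5.695 14.188 -0.673

after link 1: o_1 = (-2.8284, 2.8284, 1.0000)
after link 2: o_2 = (-3.5355, 9.1924, 1.0000)
after link 3: o_3 = (-4.5708, 13.0561, -3.0000)
after link 4: o_4 = (-4.8643, 10.2877, -1.5000)
after link 5: o_5 = (-3.5496, 13.5772, -0.8286)
after link 6: o_6 = (-5.6950, 14.1880, -0.6733)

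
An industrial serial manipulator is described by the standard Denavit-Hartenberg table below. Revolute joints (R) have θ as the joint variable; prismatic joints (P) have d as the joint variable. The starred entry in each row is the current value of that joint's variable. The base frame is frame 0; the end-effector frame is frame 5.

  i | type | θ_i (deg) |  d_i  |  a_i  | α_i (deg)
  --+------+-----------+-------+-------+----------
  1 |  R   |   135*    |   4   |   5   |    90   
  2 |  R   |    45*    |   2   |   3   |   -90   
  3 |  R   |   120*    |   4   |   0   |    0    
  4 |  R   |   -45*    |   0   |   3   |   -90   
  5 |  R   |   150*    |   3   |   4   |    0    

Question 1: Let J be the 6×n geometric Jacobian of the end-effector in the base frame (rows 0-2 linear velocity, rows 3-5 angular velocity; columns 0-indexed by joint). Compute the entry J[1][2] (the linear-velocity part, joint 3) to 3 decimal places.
1.970

axis z_2 = (0.5000,-0.5000,0.7071); lever o_n−o_2 = (2.2769,-2.7410,-0.7198)
cross product → J_v[:, 2] = (2.2981,1.9699,-0.2321)
J_ω[:, 2] = z_2
entry J[1][2] = 1.9699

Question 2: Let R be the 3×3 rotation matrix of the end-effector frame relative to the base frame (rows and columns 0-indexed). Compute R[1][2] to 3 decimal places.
-0.666

End-effector z-axis (col 2 of R) = (0.3000,-0.6660,-0.6830)
R[1][2] = -0.6660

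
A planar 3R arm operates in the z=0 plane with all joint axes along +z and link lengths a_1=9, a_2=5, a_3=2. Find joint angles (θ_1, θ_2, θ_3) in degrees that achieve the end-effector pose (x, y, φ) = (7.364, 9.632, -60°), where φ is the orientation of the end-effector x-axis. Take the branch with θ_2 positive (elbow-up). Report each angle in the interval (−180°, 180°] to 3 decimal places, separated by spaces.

45.001 44.998 -149.999

wrist centre = target − a_3·(cos φ, sin φ) = (6.3640, 11.3641)
cos θ_2 = (169.6421−9²−5²)/(2·9·5) = 0.7071; θ_2 = 44.9977° (elbow-up)
β = atan2(11.3641,6.3640) = 60.7507°; ψ = atan2(3.5354,12.5357) = 15.7499°
θ_1 = β − ψ = 45.0008°
θ_3 = φ − θ_1 − θ_2 = -149.9985° (wrapped to (-180°,180°])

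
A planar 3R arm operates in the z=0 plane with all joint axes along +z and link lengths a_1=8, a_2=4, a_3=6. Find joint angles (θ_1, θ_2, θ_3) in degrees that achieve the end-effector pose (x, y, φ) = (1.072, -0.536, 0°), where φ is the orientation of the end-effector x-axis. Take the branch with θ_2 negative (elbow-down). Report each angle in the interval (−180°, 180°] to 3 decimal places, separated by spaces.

wrist centre = target − a_3·(cos φ, sin φ) = (-4.9280, -0.5360)
cos θ_2 = (24.5725−8²−4²)/(2·8·4) = -0.8661; θ_2 = -150.0034° (elbow-down)
β = atan2(-0.5360,-4.9280) = -173.7926°; ψ = atan2(-1.9998,4.5358) = -23.7924°
θ_1 = β − ψ = -150.0002°
θ_3 = φ − θ_1 − θ_2 = -59.9964° (wrapped to (-180°,180°])

-150.000 -150.003 -59.996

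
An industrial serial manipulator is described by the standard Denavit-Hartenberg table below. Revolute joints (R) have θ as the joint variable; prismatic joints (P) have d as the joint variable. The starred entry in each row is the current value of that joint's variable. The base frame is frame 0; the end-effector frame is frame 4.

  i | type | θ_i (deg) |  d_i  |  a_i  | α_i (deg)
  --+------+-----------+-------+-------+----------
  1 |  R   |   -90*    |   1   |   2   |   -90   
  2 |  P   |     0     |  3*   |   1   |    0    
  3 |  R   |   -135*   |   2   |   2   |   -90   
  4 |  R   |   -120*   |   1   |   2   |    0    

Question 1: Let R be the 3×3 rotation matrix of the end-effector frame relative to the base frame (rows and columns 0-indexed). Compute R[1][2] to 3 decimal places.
-0.707

End-effector z-axis (col 2 of R) = (0.0000,-0.7071,0.7071)
R[1][2] = -0.7071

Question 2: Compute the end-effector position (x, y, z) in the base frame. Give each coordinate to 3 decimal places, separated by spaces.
6.732 -3.000 2.414

after link 1: o_1 = (0.0000, -2.0000, 1.0000)
after link 2: o_2 = (3.0000, -3.0000, 1.0000)
after link 3: o_3 = (5.0000, -1.5858, 2.4142)
after link 4: o_4 = (6.7321, -3.0000, 2.4142)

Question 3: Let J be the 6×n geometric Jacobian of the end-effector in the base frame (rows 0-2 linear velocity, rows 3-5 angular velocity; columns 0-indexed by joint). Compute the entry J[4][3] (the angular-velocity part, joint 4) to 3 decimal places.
-0.707

axis z_3 = (0.0000,-0.7071,0.7071); lever o_n−o_3 = (1.7321,-1.4142,0.0000)
cross product → J_v[:, 3] = (1.0000,1.2247,1.2247)
J_ω[:, 3] = z_3
entry J[4][3] = -0.7071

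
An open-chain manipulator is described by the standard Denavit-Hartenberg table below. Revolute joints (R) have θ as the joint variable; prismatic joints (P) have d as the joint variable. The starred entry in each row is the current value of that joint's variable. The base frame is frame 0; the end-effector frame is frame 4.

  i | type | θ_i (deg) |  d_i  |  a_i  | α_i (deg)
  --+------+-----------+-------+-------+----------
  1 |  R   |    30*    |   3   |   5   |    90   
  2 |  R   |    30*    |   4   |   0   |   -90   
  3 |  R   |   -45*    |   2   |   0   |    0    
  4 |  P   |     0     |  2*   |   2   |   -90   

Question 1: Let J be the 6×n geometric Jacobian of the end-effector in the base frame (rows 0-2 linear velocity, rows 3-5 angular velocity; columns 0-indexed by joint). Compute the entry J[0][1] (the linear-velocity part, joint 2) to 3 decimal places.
-3.612

axis z_1 = (0.5000,-0.8660,0.0000); lever o_n−o_1 = (2.0357,-5.0765,4.1712)
cross product → J_v[:, 1] = (-3.6124,-2.0856,-0.7753)
J_ω[:, 1] = z_1
entry J[0][1] = -3.6124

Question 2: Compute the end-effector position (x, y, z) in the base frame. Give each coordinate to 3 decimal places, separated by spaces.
after link 1: o_1 = (4.3301, 2.5000, 3.0000)
after link 2: o_2 = (6.3301, -0.9641, 3.0000)
after link 3: o_3 = (5.4641, -1.4641, 4.7321)
after link 4: o_4 = (6.3658, -2.5765, 7.1712)

6.366 -2.576 7.171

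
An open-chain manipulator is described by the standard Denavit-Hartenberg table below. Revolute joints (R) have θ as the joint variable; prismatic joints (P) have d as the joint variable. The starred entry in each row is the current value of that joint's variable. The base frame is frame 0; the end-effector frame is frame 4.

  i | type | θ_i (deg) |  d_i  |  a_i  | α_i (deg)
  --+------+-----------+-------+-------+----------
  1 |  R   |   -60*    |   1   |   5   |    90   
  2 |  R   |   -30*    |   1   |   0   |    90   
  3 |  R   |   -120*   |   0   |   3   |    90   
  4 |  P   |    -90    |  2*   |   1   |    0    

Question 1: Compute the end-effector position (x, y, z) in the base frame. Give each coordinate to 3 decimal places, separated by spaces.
after link 1: o_1 = (2.5000, -4.3301, 1.0000)
after link 2: o_2 = (1.6340, -4.8301, 1.0000)
after link 3: o_3 = (3.2345, -2.4061, 1.7500)
after link 4: o_4 = (1.8684, -2.0401, 3.4821)

1.868 -2.040 3.482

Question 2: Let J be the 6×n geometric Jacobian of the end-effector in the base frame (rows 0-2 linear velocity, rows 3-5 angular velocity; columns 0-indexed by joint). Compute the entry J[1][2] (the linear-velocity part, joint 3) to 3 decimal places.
axis z_2 = (-0.2500,0.4330,-0.8660); lever o_n−o_2 = (0.2345,2.7901,2.4821)
cross product → J_v[:, 2] = (3.4910,0.4175,-0.7990)
J_ω[:, 2] = z_2
entry J[1][2] = 0.4175

0.417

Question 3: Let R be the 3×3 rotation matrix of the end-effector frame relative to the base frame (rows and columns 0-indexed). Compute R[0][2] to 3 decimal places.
End-effector z-axis (col 2 of R) = (-0.8080,0.3995,0.4330)
R[0][2] = -0.8080

-0.808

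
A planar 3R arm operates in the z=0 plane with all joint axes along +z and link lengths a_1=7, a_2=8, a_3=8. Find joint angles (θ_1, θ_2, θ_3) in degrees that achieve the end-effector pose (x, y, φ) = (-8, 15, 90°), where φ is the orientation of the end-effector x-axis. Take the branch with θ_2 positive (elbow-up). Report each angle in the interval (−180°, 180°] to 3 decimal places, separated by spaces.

wrist centre = target − a_3·(cos φ, sin φ) = (-8.0000, 7.0000)
cos θ_2 = (113.0000−7²−8²)/(2·7·8) = 0.0000; θ_2 = 90.0000° (elbow-up)
β = atan2(7.0000,-8.0000) = 138.8141°; ψ = atan2(8.0000,7.0000) = 48.8141°
θ_1 = β − ψ = 90.0000°
θ_3 = φ − θ_1 − θ_2 = -90.0000° (wrapped to (-180°,180°])

90.000 90.000 -90.000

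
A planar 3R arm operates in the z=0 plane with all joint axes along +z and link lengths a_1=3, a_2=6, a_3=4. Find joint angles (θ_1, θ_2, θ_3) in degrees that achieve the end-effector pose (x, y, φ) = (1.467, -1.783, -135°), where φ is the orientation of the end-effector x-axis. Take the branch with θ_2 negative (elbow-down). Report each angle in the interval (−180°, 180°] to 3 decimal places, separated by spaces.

wrist centre = target − a_3·(cos φ, sin φ) = (4.2954, 1.0454)
cos θ_2 = (19.5436−3²−6²)/(2·3·6) = -0.7071; θ_2 = -135.0012° (elbow-down)
β = atan2(1.0454,4.2954) = 13.6788°; ψ = atan2(-4.2426,-1.2427) = -106.3264°
θ_1 = β − ψ = 120.0052°
θ_3 = φ − θ_1 − θ_2 = -120.0040° (wrapped to (-180°,180°])

120.005 -135.001 -120.004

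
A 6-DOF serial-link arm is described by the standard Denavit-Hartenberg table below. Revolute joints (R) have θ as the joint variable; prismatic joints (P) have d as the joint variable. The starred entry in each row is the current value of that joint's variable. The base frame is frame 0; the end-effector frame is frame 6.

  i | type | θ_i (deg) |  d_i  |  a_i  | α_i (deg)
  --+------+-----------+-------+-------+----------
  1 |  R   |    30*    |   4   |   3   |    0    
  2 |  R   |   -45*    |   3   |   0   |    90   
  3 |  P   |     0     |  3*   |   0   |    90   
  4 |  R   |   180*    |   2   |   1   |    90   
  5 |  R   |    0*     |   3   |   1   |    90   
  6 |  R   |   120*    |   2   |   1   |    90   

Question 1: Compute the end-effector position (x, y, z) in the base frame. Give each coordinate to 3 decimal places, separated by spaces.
-0.628 -4.744 7.000

after link 1: o_1 = (2.5981, 1.5000, 4.0000)
after link 2: o_2 = (2.5981, 1.5000, 7.0000)
after link 3: o_3 = (1.8216, -1.3978, 7.0000)
after link 4: o_4 = (0.8557, -1.1390, 5.0000)
after link 5: o_5 = (-0.8867, -3.7779, 5.0000)
after link 6: o_6 = (-0.6279, -4.7438, 7.0000)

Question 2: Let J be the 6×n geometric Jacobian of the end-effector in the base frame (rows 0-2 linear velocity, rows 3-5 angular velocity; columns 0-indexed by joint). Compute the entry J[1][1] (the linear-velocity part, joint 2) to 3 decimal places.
-3.226

axis z_1 = (0.0000,0.0000,1.0000); lever o_n−o_1 = (-3.2259,-6.2438,3.0000)
cross product → J_v[:, 1] = (6.2438,-3.2259,0.0000)
J_ω[:, 1] = z_1
entry J[1][1] = -3.2259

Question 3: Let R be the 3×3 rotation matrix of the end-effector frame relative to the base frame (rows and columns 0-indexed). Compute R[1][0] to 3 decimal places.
End-effector x-axis (col 0 of R) = (0.2588,-0.9659,-0.0000)
R[1][0] = -0.9659

-0.966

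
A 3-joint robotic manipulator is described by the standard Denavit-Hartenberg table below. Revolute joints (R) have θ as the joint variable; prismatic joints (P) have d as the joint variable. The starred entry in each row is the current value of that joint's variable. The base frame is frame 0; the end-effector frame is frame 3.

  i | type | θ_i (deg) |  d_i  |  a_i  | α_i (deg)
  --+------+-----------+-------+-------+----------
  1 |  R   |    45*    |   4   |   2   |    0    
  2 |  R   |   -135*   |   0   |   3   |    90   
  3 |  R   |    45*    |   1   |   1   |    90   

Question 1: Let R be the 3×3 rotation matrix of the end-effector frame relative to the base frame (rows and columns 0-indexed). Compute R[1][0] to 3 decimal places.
-0.707

End-effector x-axis (col 0 of R) = (0.0000,-0.7071,0.7071)
R[1][0] = -0.7071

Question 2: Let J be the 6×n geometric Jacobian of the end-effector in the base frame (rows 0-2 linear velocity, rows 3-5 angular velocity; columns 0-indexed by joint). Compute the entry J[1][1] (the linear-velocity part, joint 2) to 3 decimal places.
-1.000

axis z_1 = (0.0000,0.0000,1.0000); lever o_n−o_1 = (-1.0000,-3.7071,0.7071)
cross product → J_v[:, 1] = (3.7071,-1.0000,0.0000)
J_ω[:, 1] = z_1
entry J[1][1] = -1.0000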